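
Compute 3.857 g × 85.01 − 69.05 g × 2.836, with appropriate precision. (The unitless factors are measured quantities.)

132.1 g

3.857 × 85.01 = 327.88357 → 327.9 g (4 s.f., last digit at the 10^-1 place).
69.05 × 2.836 = 195.8258 → 195.8 g (4 s.f., last digit at the 10^-1 place).
Difference: 132.05777 g; keep the coarser place, 10^-1.
Result: 132.1 g.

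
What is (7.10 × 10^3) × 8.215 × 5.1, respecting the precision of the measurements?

3.0 × 10^5

(7.10 × 10^3) × 8.215 × 5.1 = 297465.15
Multiplication/division keeps the fewest significant figures: 7.10 × 10^3 → 3 s.f., 8.215 → 4 s.f., 5.1 → 2 s.f.; limit is 2.
Rounded to 2 significant figures: 3.0 × 10^5.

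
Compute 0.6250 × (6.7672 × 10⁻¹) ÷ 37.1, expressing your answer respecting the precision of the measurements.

0.6250 × (6.7672 × 10⁻¹) ÷ 37.1 = 0.0114002695418…
Multiplication/division keeps the fewest significant figures: 0.6250 → 4 s.f., 6.7672 × 10⁻¹ → 5 s.f., 37.1 → 3 s.f.; limit is 3.
Rounded to 3 significant figures: 0.0114.

0.0114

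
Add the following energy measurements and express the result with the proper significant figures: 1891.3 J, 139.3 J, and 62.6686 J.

2093.3 J

1891.3 J + 139.3 J + 62.6686 J = 2093.2686 J.
Addition/subtraction keeps the fewest decimal places: 1891.3 → 1 decimal place, 139.3 → 1 decimal place, 62.6686 → 4 decimal places; limit is 1.
Rounded to 1 decimal place: 2093.3 J.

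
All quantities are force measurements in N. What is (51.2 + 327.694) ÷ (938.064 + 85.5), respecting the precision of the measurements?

0.3702

51.2 + 327.694 = 378.894, limited to 1 d.p. → 4 s.f.; 938.064 + 85.5 = 1023.564, limited to 1 d.p. → 5 s.f.
Carrying full precision, 378.894 ÷ 1023.564 = 0.370171283867…; keep min(4, 5) = 4 s.f.
Rounded to 4 significant figures: 0.3702.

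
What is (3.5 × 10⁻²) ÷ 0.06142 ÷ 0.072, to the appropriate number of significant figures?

7.9

(3.5 × 10⁻²) ÷ 0.06142 ÷ 0.072 = 7.91454104707…
Multiplication/division keeps the fewest significant figures: 3.5 × 10⁻² → 2 s.f., 0.06142 → 4 s.f., 0.072 → 2 s.f.; limit is 2.
Rounded to 2 significant figures: 7.9.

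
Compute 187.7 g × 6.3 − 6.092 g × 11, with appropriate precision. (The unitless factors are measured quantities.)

1.1 × 10³ g

187.7 × 6.3 = 1182.51 → 1.2 × 10³ g (2 s.f., last digit at the 10^2 place).
6.092 × 11 = 67.012 → 67 g (2 s.f., last digit at the 10^0 place).
Difference: 1115.498 g; keep the coarser place, 10^2.
Result: 1.1 × 10³ g.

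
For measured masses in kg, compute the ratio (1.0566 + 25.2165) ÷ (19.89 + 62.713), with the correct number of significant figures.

1.0566 + 25.2165 = 26.2731, limited to 4 d.p. → 6 s.f.; 19.89 + 62.713 = 82.603, limited to 2 d.p. → 4 s.f.
Carrying full precision, 26.2731 ÷ 82.603 = 0.318064719199…; keep min(6, 4) = 4 s.f.
Rounded to 4 significant figures: 0.3181.

0.3181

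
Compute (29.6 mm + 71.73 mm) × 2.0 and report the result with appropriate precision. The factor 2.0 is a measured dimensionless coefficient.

2.0 × 10^2 mm

29.6 mm + 71.73 mm = 101.33 mm; the sum is limited to 1 decimal place (4 s.f.).
Carrying full precision, 101.33 × 2.0 = 202.66 mm; 2.0 has 2 s.f., so the result keeps min(4, 2) = 2 s.f.
Rounded to 2 significant figures: 2.0 × 10^2 mm.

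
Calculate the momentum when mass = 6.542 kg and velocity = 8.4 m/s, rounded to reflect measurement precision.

55 kg·m/s

momentum = 6.542 kg × 8.4 m/s = 54.9528 kg·m/s.
6.542 has 4 significant figures; 8.4 has 2.
Division/multiplication keeps the fewest: 2 significant figures.
Rounded: 55 kg·m/s.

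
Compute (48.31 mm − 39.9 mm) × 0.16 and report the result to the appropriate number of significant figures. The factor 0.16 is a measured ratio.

1.3 mm

48.31 mm − 39.9 mm = 8.41 mm; the difference is limited to 1 decimal place (2 s.f.).
Carrying full precision, 8.41 × 0.16 = 1.3456 mm; 0.16 has 2 s.f., so the result keeps min(2, 2) = 2 s.f.
Rounded to 2 significant figures: 1.3 mm.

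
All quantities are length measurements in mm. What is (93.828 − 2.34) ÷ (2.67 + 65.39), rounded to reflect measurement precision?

93.828 − 2.34 = 91.488, limited to 2 d.p. → 4 s.f.; 2.67 + 65.39 = 68.06, limited to 2 d.p. → 4 s.f.
Carrying full precision, 91.488 ÷ 68.06 = 1.34422568322…; keep min(4, 4) = 4 s.f.
Rounded to 4 significant figures: 1.344.

1.344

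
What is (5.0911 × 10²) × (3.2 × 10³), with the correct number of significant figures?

(5.0911 × 10²) × (3.2 × 10³) = 1629152
Multiplication/division keeps the fewest significant figures: 5.0911 × 10² → 5 s.f., 3.2 × 10³ → 2 s.f.; limit is 2.
Rounded to 2 significant figures: 1.6 × 10⁶.

1.6 × 10⁶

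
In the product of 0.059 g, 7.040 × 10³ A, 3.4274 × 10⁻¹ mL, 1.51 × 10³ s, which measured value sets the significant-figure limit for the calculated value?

0.059 g

0.059 g → 2 s.f.; 7.040 × 10³ A → 4 s.f.; 3.4274 × 10⁻¹ mL → 5 s.f.; 1.51 × 10³ s → 3 s.f.
The fewest is 2 significant figures, from 0.059 g.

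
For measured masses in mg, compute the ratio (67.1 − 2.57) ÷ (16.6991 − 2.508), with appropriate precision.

4.55

67.1 − 2.57 = 64.53, limited to 1 d.p. → 3 s.f.; 16.6991 − 2.508 = 14.1911, limited to 3 d.p. → 5 s.f.
Carrying full precision, 64.53 ÷ 14.1911 = 4.54721621298…; keep min(3, 5) = 3 s.f.
Rounded to 3 significant figures: 4.55.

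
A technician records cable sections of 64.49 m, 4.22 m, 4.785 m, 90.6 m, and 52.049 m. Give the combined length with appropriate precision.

64.49 m + 4.22 m + 4.785 m + 90.6 m + 52.049 m = 216.144 m.
Addition/subtraction keeps the fewest decimal places: 64.49 → 2 decimal places, 4.22 → 2 decimal places, 4.785 → 3 decimal places, 90.6 → 1 decimal place, 52.049 → 3 decimal places; limit is 1.
Rounded to 1 decimal place: 2.161 × 10^2 m.

2.161 × 10^2 m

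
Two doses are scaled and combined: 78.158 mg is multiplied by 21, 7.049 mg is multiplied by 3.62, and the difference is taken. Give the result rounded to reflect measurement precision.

1.6 × 10^3 mg

78.158 × 21 = 1641.318 → 1.6 × 10^3 mg (2 s.f., last digit at the 10^2 place).
7.049 × 3.62 = 25.51738 → 25.5 mg (3 s.f., last digit at the 10^-1 place).
Difference: 1615.80062 mg; keep the coarser place, 10^2.
Result: 1.6 × 10^3 mg.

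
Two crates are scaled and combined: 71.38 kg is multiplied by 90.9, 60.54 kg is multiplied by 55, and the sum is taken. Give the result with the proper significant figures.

71.38 × 90.9 = 6488.442 → 6.49 × 10^3 kg (3 s.f., last digit at the 10^1 place).
60.54 × 55 = 3329.7 → 3.3 × 10^3 kg (2 s.f., last digit at the 10^2 place).
Sum: 9818.142 kg; keep the coarser place, 10^2.
Result: 9.8 × 10^3 kg.

9.8 × 10^3 kg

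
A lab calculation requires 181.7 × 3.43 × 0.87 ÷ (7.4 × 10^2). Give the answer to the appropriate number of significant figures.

0.73

181.7 × 3.43 × 0.87 ÷ (7.4 × 10^2) = 0.732717527027…
Multiplication/division keeps the fewest significant figures: 181.7 → 4 s.f., 3.43 → 3 s.f., 0.87 → 2 s.f., 7.4 × 10^2 → 2 s.f.; limit is 2.
Rounded to 2 significant figures: 0.73.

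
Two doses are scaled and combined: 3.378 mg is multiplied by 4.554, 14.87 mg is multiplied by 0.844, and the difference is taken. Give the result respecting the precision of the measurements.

2.8 mg

3.378 × 4.554 = 15.383412 → 15.38 mg (4 s.f., last digit at the 10^-2 place).
14.87 × 0.844 = 12.55028 → 12.6 mg (3 s.f., last digit at the 10^-1 place).
Difference: 2.833132 mg; keep the coarser place, 10^-1.
Result: 2.8 mg.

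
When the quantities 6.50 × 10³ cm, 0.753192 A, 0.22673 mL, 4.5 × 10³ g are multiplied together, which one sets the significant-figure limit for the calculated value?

4.5 × 10³ g

6.50 × 10³ cm → 3 s.f.; 0.753192 A → 6 s.f.; 0.22673 mL → 5 s.f.; 4.5 × 10³ g → 2 s.f.
The fewest is 2 significant figures, from 4.5 × 10³ g.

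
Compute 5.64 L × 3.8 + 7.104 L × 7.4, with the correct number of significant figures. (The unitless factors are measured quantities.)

74 L

5.64 × 3.8 = 21.432 → 21 L (2 s.f., last digit at the 10^0 place).
7.104 × 7.4 = 52.5696 → 53 L (2 s.f., last digit at the 10^0 place).
Sum: 74.0016 L; keep the coarser place, 10^0.
Result: 74 L.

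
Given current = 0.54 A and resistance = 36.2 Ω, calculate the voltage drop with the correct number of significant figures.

voltage drop = 0.54 A × 36.2 Ω = 19.548 V.
0.54 has 2 significant figures; 36.2 has 3.
Division/multiplication keeps the fewest: 2 significant figures.
Rounded: 20. V.

20. V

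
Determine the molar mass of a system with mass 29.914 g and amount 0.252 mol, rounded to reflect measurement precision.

molar mass = 29.914 g ÷ 0.252 mol = 118.706349206… g/mol.
29.914 has 5 significant figures; 0.252 has 3.
Division/multiplication keeps the fewest: 3 significant figures.
Rounded: 119 g/mol.

119 g/mol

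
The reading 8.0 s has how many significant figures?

2

8.0: trailing zeros after a decimal point are significant.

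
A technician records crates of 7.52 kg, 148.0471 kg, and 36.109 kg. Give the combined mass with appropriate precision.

191.68 kg

7.52 kg + 148.0471 kg + 36.109 kg = 191.6761 kg.
Addition/subtraction keeps the fewest decimal places: 7.52 → 2 decimal places, 148.0471 → 4 decimal places, 36.109 → 3 decimal places; limit is 2.
Rounded to 2 decimal places: 191.68 kg.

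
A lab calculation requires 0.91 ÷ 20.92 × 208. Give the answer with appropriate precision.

9.0

0.91 ÷ 20.92 × 208 = 9.04780114723…
Multiplication/division keeps the fewest significant figures: 0.91 → 2 s.f., 20.92 → 4 s.f., 208 → 3 s.f.; limit is 2.
Rounded to 2 significant figures: 9.0.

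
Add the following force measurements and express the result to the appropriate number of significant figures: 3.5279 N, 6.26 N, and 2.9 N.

12.7 N

3.5279 N + 6.26 N + 2.9 N = 12.6879 N.
Addition/subtraction keeps the fewest decimal places: 3.5279 → 4 decimal places, 6.26 → 2 decimal places, 2.9 → 1 decimal place; limit is 1.
Rounded to 1 decimal place: 12.7 N.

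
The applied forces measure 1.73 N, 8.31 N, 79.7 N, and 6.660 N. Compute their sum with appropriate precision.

96.4 N

1.73 N + 8.31 N + 79.7 N + 6.660 N = 96.400 N.
Addition/subtraction keeps the fewest decimal places: 1.73 → 2 decimal places, 8.31 → 2 decimal places, 79.7 → 1 decimal place, 6.660 → 3 decimal places; limit is 1.
Rounded to 1 decimal place: 96.4 N.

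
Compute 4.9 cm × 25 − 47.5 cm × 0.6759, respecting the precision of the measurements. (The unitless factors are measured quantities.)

4.9 × 25 = 122.5 → 1.2 × 10² cm (2 s.f., last digit at the 10^1 place).
47.5 × 0.6759 = 32.10525 → 32.1 cm (3 s.f., last digit at the 10^-1 place).
Difference: 90.39475 cm; keep the coarser place, 10^1.
Result: 9 × 10¹ cm.

9 × 10¹ cm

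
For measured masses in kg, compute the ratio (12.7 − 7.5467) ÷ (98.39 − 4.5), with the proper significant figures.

12.7 − 7.5467 = 5.1533, limited to 1 d.p. → 2 s.f.; 98.39 − 4.5 = 93.89, limited to 1 d.p. → 3 s.f.
Carrying full precision, 5.1533 ÷ 93.89 = 0.0548865693897…; keep min(2, 3) = 2 s.f.
Rounded to 2 significant figures: 0.055.

0.055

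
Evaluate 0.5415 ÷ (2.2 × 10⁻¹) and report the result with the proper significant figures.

2.5

0.5415 ÷ (2.2 × 10⁻¹) = 2.46136363636…
Multiplication/division keeps the fewest significant figures: 0.5415 → 4 s.f., 2.2 × 10⁻¹ → 2 s.f.; limit is 2.
Rounded to 2 significant figures: 2.5.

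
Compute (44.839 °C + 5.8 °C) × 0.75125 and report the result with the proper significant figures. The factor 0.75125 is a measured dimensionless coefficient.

44.839 °C + 5.8 °C = 50.639 °C; the sum is limited to 1 decimal place (3 s.f.).
Carrying full precision, 50.639 × 0.75125 = 38.04254875 °C; 0.75125 has 5 s.f., so the result keeps min(3, 5) = 3 s.f.
Rounded to 3 significant figures: 38.0 °C.

38.0 °C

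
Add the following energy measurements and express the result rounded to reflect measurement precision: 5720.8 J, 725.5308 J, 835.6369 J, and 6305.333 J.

13587.3 J

5720.8 J + 725.5308 J + 835.6369 J + 6305.333 J = 13587.3007 J.
Addition/subtraction keeps the fewest decimal places: 5720.8 → 1 decimal place, 725.5308 → 4 decimal places, 835.6369 → 4 decimal places, 6305.333 → 3 decimal places; limit is 1.
Rounded to 1 decimal place: 13587.3 J.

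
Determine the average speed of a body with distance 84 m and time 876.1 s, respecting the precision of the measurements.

average speed = 84 m ÷ 876.1 s = 0.0958794658144… m/s.
84 has 2 significant figures; 876.1 has 4.
Division/multiplication keeps the fewest: 2 significant figures.
Rounded: 0.096 m/s.

0.096 m/s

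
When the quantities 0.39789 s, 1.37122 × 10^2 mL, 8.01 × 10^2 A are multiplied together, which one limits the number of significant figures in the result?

0.39789 s → 5 s.f.; 1.37122 × 10^2 mL → 6 s.f.; 8.01 × 10^2 A → 3 s.f.
The fewest is 3 significant figures, from 8.01 × 10^2 A.

8.01 × 10^2 A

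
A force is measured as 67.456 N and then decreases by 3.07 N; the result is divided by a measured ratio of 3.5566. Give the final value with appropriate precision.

67.456 N − 3.07 N = 64.386 N; the difference is limited to 2 decimal places (4 s.f.).
Carrying full precision, 64.386 ÷ 3.5566 = 18.1032446719… N; 3.5566 has 5 s.f., so the result keeps min(4, 5) = 4 s.f.
Rounded to 4 significant figures: 18.10 N.

18.10 N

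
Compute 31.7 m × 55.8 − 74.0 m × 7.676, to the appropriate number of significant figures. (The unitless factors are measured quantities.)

1.20 × 10³ m

31.7 × 55.8 = 1768.86 → 1.77 × 10³ m (3 s.f., last digit at the 10^1 place).
74.0 × 7.676 = 568.024 → 568 m (3 s.f., last digit at the 10^0 place).
Difference: 1200.836 m; keep the coarser place, 10^1.
Result: 1.20 × 10³ m.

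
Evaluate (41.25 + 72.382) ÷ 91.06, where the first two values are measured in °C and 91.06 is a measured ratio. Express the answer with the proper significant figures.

1.248 °C

41.25 °C + 72.382 °C = 113.632 °C; the sum is limited to 2 decimal places (5 s.f.).
Carrying full precision, 113.632 ÷ 91.06 = 1.24788051834… °C; 91.06 has 4 s.f., so the result keeps min(5, 4) = 4 s.f.
Rounded to 4 significant figures: 1.248 °C.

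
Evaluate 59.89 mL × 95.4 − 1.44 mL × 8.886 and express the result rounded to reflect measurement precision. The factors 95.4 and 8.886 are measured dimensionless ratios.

59.89 × 95.4 = 5713.506 → 5.71 × 10^3 mL (3 s.f., last digit at the 10^1 place).
1.44 × 8.886 = 12.79584 → 12.8 mL (3 s.f., last digit at the 10^-1 place).
Difference: 5700.71016 mL; keep the coarser place, 10^1.
Result: 5.70 × 10^3 mL.

5.70 × 10^3 mL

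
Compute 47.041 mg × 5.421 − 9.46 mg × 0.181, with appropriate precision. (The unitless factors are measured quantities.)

253.3 mg

47.041 × 5.421 = 255.009261 → 2.550 × 10^2 mg (4 s.f., last digit at the 10^-1 place).
9.46 × 0.181 = 1.71226 → 1.71 mg (3 s.f., last digit at the 10^-2 place).
Difference: 253.297001 mg; keep the coarser place, 10^-1.
Result: 253.3 mg.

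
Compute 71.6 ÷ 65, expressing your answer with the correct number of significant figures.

1.1

71.6 ÷ 65 = 1.10153846154…
Multiplication/division keeps the fewest significant figures: 71.6 → 3 s.f., 65 → 2 s.f.; limit is 2.
Rounded to 2 significant figures: 1.1.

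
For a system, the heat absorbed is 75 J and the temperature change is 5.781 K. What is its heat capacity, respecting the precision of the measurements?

heat capacity = 75 J ÷ 5.781 K = 12.9735339907… J/K.
75 has 2 significant figures; 5.781 has 4.
Division/multiplication keeps the fewest: 2 significant figures.
Rounded: 13 J/K.

13 J/K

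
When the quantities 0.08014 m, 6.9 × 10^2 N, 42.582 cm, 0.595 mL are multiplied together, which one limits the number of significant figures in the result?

0.08014 m → 4 s.f.; 6.9 × 10^2 N → 2 s.f.; 42.582 cm → 5 s.f.; 0.595 mL → 3 s.f.
The fewest is 2 significant figures, from 6.9 × 10^2 N.

6.9 × 10^2 N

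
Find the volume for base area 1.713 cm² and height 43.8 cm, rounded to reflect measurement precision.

volume = 1.713 cm² × 43.8 cm = 75.0294 cm³.
1.713 has 4 significant figures; 43.8 has 3.
Division/multiplication keeps the fewest: 3 significant figures.
Rounded: 75.0 cm³.

75.0 cm³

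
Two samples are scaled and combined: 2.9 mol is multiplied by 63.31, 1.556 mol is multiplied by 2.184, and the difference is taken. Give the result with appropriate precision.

2.9 × 63.31 = 183.599 → 1.8 × 10² mol (2 s.f., last digit at the 10^1 place).
1.556 × 2.184 = 3.398304 → 3.398 mol (4 s.f., last digit at the 10^-3 place).
Difference: 180.200696 mol; keep the coarser place, 10^1.
Result: 1.8 × 10² mol.

1.8 × 10² mol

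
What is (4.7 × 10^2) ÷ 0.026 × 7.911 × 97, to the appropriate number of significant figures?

(4.7 × 10^2) ÷ 0.026 × 7.911 × 97 = 13871634.2308…
Multiplication/division keeps the fewest significant figures: 4.7 × 10^2 → 2 s.f., 0.026 → 2 s.f., 7.911 → 4 s.f., 97 → 2 s.f.; limit is 2.
Rounded to 2 significant figures: 1.4 × 10^7.

1.4 × 10^7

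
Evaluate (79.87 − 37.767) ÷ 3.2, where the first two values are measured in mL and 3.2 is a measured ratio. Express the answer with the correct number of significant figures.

79.87 mL − 37.767 mL = 42.103 mL; the difference is limited to 2 decimal places (4 s.f.).
Carrying full precision, 42.103 ÷ 3.2 = 13.1571875 mL; 3.2 has 2 s.f., so the result keeps min(4, 2) = 2 s.f.
Rounded to 2 significant figures: 13 mL.

13 mL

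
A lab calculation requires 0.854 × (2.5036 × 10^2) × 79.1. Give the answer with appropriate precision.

1.69 × 10^4

0.854 × (2.5036 × 10^2) × 79.1 = 16912.168504
Multiplication/division keeps the fewest significant figures: 0.854 → 3 s.f., 2.5036 × 10^2 → 5 s.f., 79.1 → 3 s.f.; limit is 3.
Rounded to 3 significant figures: 1.69 × 10^4.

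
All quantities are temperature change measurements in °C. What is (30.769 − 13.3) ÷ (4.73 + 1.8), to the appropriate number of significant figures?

2.7

30.769 − 13.3 = 17.469, limited to 1 d.p. → 3 s.f.; 4.73 + 1.8 = 6.53, limited to 1 d.p. → 2 s.f.
Carrying full precision, 17.469 ÷ 6.53 = 2.6751914242…; keep min(3, 2) = 2 s.f.
Rounded to 2 significant figures: 2.7.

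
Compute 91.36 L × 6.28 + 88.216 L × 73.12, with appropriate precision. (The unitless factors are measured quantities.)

91.36 × 6.28 = 573.7408 → 574 L (3 s.f., last digit at the 10^0 place).
88.216 × 73.12 = 6450.35392 → 6450. L (4 s.f., last digit at the 10^0 place).
Sum: 7024.09472 L; keep the coarser place, 10^0.
Result: 7024 L.

7024 L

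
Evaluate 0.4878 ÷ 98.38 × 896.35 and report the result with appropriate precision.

0.4878 ÷ 98.38 × 896.35 = 4.44439449075…
Multiplication/division keeps the fewest significant figures: 0.4878 → 4 s.f., 98.38 → 4 s.f., 896.35 → 5 s.f.; limit is 4.
Rounded to 4 significant figures: 4.444.

4.444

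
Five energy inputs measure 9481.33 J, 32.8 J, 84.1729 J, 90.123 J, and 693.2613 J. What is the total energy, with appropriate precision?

10381.7 J

9481.33 J + 32.8 J + 84.1729 J + 90.123 J + 693.2613 J = 10381.6872 J.
Addition/subtraction keeps the fewest decimal places: 9481.33 → 2 decimal places, 32.8 → 1 decimal place, 84.1729 → 4 decimal places, 90.123 → 3 decimal places, 693.2613 → 4 decimal places; limit is 1.
Rounded to 1 decimal place: 10381.7 J.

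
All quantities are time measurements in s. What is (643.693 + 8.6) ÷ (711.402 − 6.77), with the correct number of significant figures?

0.9257

643.693 + 8.6 = 652.293, limited to 1 d.p. → 4 s.f.; 711.402 − 6.77 = 704.632, limited to 2 d.p. → 5 s.f.
Carrying full precision, 652.293 ÷ 704.632 = 0.92572151137…; keep min(4, 5) = 4 s.f.
Rounded to 4 significant figures: 0.9257.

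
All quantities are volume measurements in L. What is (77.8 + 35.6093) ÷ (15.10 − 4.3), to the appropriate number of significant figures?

10.5

77.8 + 35.6093 = 113.4093, limited to 1 d.p. → 4 s.f.; 15.10 − 4.3 = 10.80, limited to 1 d.p. → 3 s.f.
Carrying full precision, 113.4093 ÷ 10.80 = 10.5008611111…; keep min(4, 3) = 3 s.f.
Rounded to 3 significant figures: 10.5.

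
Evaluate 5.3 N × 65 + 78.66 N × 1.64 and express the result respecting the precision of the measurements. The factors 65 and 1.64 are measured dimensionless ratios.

4.7 × 10^2 N

5.3 × 65 = 344.5 → 3.4 × 10^2 N (2 s.f., last digit at the 10^1 place).
78.66 × 1.64 = 129.0024 → 129 N (3 s.f., last digit at the 10^0 place).
Sum: 473.5024 N; keep the coarser place, 10^1.
Result: 4.7 × 10^2 N.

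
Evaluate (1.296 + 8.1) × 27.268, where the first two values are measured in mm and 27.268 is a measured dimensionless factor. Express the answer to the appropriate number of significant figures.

1.296 mm + 8.1 mm = 9.396 mm; the sum is limited to 1 decimal place (2 s.f.).
Carrying full precision, 9.396 × 27.268 = 256.210128 mm; 27.268 has 5 s.f., so the result keeps min(2, 5) = 2 s.f.
Rounded to 2 significant figures: 2.6 × 10² mm.

2.6 × 10² mm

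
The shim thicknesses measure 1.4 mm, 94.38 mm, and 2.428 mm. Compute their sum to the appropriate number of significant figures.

1.4 mm + 94.38 mm + 2.428 mm = 98.208 mm.
Addition/subtraction keeps the fewest decimal places: 1.4 → 1 decimal place, 94.38 → 2 decimal places, 2.428 → 3 decimal places; limit is 1.
Rounded to 1 decimal place: 98.2 mm.

98.2 mm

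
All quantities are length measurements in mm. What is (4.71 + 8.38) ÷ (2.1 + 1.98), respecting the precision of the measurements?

4.71 + 8.38 = 13.09, limited to 2 d.p. → 4 s.f.; 2.1 + 1.98 = 4.08, limited to 1 d.p. → 2 s.f.
Carrying full precision, 13.09 ÷ 4.08 = 3.20833333333…; keep min(4, 2) = 2 s.f.
Rounded to 2 significant figures: 3.2.

3.2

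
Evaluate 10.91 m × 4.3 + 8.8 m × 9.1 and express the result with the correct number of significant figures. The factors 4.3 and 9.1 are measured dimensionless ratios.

10.91 × 4.3 = 46.913 → 47 m (2 s.f., last digit at the 10^0 place).
8.8 × 9.1 = 80.08 → 80. m (2 s.f., last digit at the 10^0 place).
Sum: 126.993 m; keep the coarser place, 10^0.
Result: 1.27 × 10² m.

1.27 × 10² m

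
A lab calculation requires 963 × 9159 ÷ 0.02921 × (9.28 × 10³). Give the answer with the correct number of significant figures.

2.80 × 10¹²

963 × 9159 ÷ 0.02921 × (9.28 × 10³) = 2.80214603766 × 10^12…
Multiplication/division keeps the fewest significant figures: 963 → 3 s.f., 9159 → 4 s.f., 0.02921 → 4 s.f., 9.28 × 10³ → 3 s.f.; limit is 3.
Rounded to 3 significant figures: 2.80 × 10¹².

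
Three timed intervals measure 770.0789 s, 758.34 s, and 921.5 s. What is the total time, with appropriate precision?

2449.9 s

770.0789 s + 758.34 s + 921.5 s = 2449.9189 s.
Addition/subtraction keeps the fewest decimal places: 770.0789 → 4 decimal places, 758.34 → 2 decimal places, 921.5 → 1 decimal place; limit is 1.
Rounded to 1 decimal place: 2449.9 s.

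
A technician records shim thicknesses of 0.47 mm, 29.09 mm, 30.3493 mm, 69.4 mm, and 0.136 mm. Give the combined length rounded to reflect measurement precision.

129.4 mm

0.47 mm + 29.09 mm + 30.3493 mm + 69.4 mm + 0.136 mm = 129.4453 mm.
Addition/subtraction keeps the fewest decimal places: 0.47 → 2 decimal places, 29.09 → 2 decimal places, 30.3493 → 4 decimal places, 69.4 → 1 decimal place, 0.136 → 3 decimal places; limit is 1.
Rounded to 1 decimal place: 129.4 mm.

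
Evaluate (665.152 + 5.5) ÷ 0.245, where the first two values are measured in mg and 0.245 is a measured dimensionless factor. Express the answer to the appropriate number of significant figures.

665.152 mg + 5.5 mg = 670.652 mg; the sum is limited to 1 decimal place (4 s.f.).
Carrying full precision, 670.652 ÷ 0.245 = 2737.35510204… mg; 0.245 has 3 s.f., so the result keeps min(4, 3) = 3 s.f.
Rounded to 3 significant figures: 2.74 × 10³ mg.

2.74 × 10³ mg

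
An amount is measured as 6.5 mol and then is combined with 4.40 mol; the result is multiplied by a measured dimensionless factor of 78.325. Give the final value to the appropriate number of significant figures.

854 mol

6.5 mol + 4.40 mol = 10.90 mol; the sum is limited to 1 decimal place (3 s.f.).
Carrying full precision, 10.90 × 78.325 = 853.7425 mol; 78.325 has 5 s.f., so the result keeps min(3, 5) = 3 s.f.
Rounded to 3 significant figures: 854 mol.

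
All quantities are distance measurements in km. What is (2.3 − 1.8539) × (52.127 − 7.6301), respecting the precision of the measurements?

2.3 − 1.8539 = 0.4461, limited to 1 d.p. → 1 s.f.; 52.127 − 7.6301 = 44.4969, limited to 3 d.p. → 5 s.f.
Carrying full precision, 0.4461 × 44.4969 = 19.85006709; keep min(1, 5) = 1 s.f.
Rounded to 1 significant figure: 2 × 10¹ km².

2 × 10¹ km²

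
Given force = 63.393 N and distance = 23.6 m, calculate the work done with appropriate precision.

work done = 63.393 N × 23.6 m = 1496.0748 J.
63.393 has 5 significant figures; 23.6 has 3.
Division/multiplication keeps the fewest: 3 significant figures.
Rounded: 1.50 × 10³ J.

1.50 × 10³ J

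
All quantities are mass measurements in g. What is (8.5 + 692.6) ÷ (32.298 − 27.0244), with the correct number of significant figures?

8.5 + 692.6 = 701.1, limited to 1 d.p. → 4 s.f.; 32.298 − 27.0244 = 5.2736, limited to 3 d.p. → 4 s.f.
Carrying full precision, 701.1 ÷ 5.2736 = 132.94523665…; keep min(4, 4) = 4 s.f.
Rounded to 4 significant figures: 132.9.

132.9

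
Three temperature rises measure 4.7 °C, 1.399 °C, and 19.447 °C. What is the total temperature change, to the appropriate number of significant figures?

25.5 °C

4.7 °C + 1.399 °C + 19.447 °C = 25.546 °C.
Addition/subtraction keeps the fewest decimal places: 4.7 → 1 decimal place, 1.399 → 3 decimal places, 19.447 → 3 decimal places; limit is 1.
Rounded to 1 decimal place: 25.5 °C.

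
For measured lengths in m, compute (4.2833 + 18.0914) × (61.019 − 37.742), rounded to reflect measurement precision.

4.2833 + 18.0914 = 22.3747, limited to 4 d.p. → 6 s.f.; 61.019 − 37.742 = 23.277, limited to 3 d.p. → 5 s.f.
Carrying full precision, 22.3747 × 23.277 = 520.8158919; keep min(6, 5) = 5 s.f.
Rounded to 5 significant figures: 520.82 m².

520.82 m²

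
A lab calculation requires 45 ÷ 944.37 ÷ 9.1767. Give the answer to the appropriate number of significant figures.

0.0052

45 ÷ 944.37 ÷ 9.1767 = 0.00519258718591…
Multiplication/division keeps the fewest significant figures: 45 → 2 s.f., 944.37 → 5 s.f., 9.1767 → 5 s.f.; limit is 2.
Rounded to 2 significant figures: 0.0052.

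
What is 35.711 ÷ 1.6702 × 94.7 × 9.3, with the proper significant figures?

35.711 ÷ 1.6702 × 94.7 × 9.3 = 18830.6998024…
Multiplication/division keeps the fewest significant figures: 35.711 → 5 s.f., 1.6702 → 5 s.f., 94.7 → 3 s.f., 9.3 → 2 s.f.; limit is 2.
Rounded to 2 significant figures: 1.9 × 10^4.

1.9 × 10^4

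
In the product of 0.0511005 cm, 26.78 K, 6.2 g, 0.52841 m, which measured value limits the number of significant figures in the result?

6.2 g

0.0511005 cm → 6 s.f.; 26.78 K → 4 s.f.; 6.2 g → 2 s.f.; 0.52841 m → 5 s.f.
The fewest is 2 significant figures, from 6.2 g.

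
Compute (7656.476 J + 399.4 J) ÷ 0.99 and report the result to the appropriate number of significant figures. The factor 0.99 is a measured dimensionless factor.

7656.476 J + 399.4 J = 8055.876 J; the sum is limited to 1 decimal place (5 s.f.).
Carrying full precision, 8055.876 ÷ 0.99 = 8137.24848485… J; 0.99 has 2 s.f., so the result keeps min(5, 2) = 2 s.f.
Rounded to 2 significant figures: 8.1 × 10^3 J.

8.1 × 10^3 J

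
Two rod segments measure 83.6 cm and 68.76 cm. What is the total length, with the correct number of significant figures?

152.4 cm

83.6 cm + 68.76 cm = 152.36 cm.
Addition/subtraction keeps the fewest decimal places: 83.6 → 1 decimal place, 68.76 → 2 decimal places; limit is 1.
Rounded to 1 decimal place: 152.4 cm.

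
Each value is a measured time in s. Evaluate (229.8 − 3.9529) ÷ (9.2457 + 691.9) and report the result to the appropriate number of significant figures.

229.8 − 3.9529 = 225.8471, limited to 1 d.p. → 4 s.f.; 9.2457 + 691.9 = 701.1457, limited to 1 d.p. → 4 s.f.
Carrying full precision, 225.8471 ÷ 701.1457 = 0.322111509776…; keep min(4, 4) = 4 s.f.
Rounded to 4 significant figures: 0.3221.

0.3221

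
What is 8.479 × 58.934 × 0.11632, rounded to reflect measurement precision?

58.13

8.479 × 58.934 × 0.11632 = 58.1252652195…
Multiplication/division keeps the fewest significant figures: 8.479 → 4 s.f., 58.934 → 5 s.f., 0.11632 → 5 s.f.; limit is 4.
Rounded to 4 significant figures: 58.13.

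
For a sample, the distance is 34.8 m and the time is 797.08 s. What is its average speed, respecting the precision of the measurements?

0.0437 m/s

average speed = 34.8 m ÷ 797.08 s = 0.0436593566518… m/s.
34.8 has 3 significant figures; 797.08 has 5.
Division/multiplication keeps the fewest: 3 significant figures.
Rounded: 0.0437 m/s.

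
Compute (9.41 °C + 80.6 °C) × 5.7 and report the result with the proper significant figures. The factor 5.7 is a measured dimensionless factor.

9.41 °C + 80.6 °C = 90.01 °C; the sum is limited to 1 decimal place (3 s.f.).
Carrying full precision, 90.01 × 5.7 = 513.057 °C; 5.7 has 2 s.f., so the result keeps min(3, 2) = 2 s.f.
Rounded to 2 significant figures: 5.1 × 10^2 °C.

5.1 × 10^2 °C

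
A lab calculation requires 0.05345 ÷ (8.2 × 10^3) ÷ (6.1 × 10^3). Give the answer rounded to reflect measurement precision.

0.05345 ÷ (8.2 × 10^3) ÷ (6.1 × 10^3) = 1.06857257097 × 10^-9…
Multiplication/division keeps the fewest significant figures: 0.05345 → 4 s.f., 8.2 × 10^3 → 2 s.f., 6.1 × 10^3 → 2 s.f.; limit is 2.
Rounded to 2 significant figures: 1.1 × 10^-9.

1.1 × 10^-9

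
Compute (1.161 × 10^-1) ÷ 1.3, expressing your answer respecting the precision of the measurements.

0.089

(1.161 × 10^-1) ÷ 1.3 = 0.0893076923077…
Multiplication/division keeps the fewest significant figures: 1.161 × 10^-1 → 4 s.f., 1.3 → 2 s.f.; limit is 2.
Rounded to 2 significant figures: 0.089.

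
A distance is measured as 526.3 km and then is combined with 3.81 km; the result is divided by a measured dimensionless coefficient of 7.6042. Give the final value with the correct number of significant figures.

69.71 km

526.3 km + 3.81 km = 530.11 km; the sum is limited to 1 decimal place (4 s.f.).
Carrying full precision, 530.11 ÷ 7.6042 = 69.7127903001… km; 7.6042 has 5 s.f., so the result keeps min(4, 5) = 4 s.f.
Rounded to 4 significant figures: 69.71 km.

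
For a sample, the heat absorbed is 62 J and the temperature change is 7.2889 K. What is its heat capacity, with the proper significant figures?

heat capacity = 62 J ÷ 7.2889 K = 8.50608459438… J/K.
62 has 2 significant figures; 7.2889 has 5.
Division/multiplication keeps the fewest: 2 significant figures.
Rounded: 8.5 J/K.

8.5 J/K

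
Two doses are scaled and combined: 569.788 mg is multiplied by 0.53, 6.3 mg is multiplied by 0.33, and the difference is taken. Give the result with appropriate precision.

3.0 × 10^2 mg

569.788 × 0.53 = 301.98764 → 3.0 × 10^2 mg (2 s.f., last digit at the 10^1 place).
6.3 × 0.33 = 2.079 → 2.1 mg (2 s.f., last digit at the 10^-1 place).
Difference: 299.90864 mg; keep the coarser place, 10^1.
Result: 3.0 × 10^2 mg.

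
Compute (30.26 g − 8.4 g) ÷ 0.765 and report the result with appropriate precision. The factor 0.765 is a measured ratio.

28.6 g

30.26 g − 8.4 g = 21.86 g; the difference is limited to 1 decimal place (3 s.f.).
Carrying full precision, 21.86 ÷ 0.765 = 28.5751633987… g; 0.765 has 3 s.f., so the result keeps min(3, 3) = 3 s.f.
Rounded to 3 significant figures: 28.6 g.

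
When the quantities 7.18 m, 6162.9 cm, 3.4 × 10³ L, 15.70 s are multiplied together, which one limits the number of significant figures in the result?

3.4 × 10³ L

7.18 m → 3 s.f.; 6162.9 cm → 5 s.f.; 3.4 × 10³ L → 2 s.f.; 15.70 s → 4 s.f.
The fewest is 2 significant figures, from 3.4 × 10³ L.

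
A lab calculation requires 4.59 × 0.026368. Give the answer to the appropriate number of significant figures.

4.59 × 0.026368 = 0.12102912
Multiplication/division keeps the fewest significant figures: 4.59 → 3 s.f., 0.026368 → 5 s.f.; limit is 3.
Rounded to 3 significant figures: 0.121.

0.121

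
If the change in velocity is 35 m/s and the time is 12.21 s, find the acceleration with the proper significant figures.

2.9 m/s²

acceleration = 35 m/s ÷ 12.21 s = 2.8665028665… m/s².
35 has 2 significant figures; 12.21 has 4.
Division/multiplication keeps the fewest: 2 significant figures.
Rounded: 2.9 m/s².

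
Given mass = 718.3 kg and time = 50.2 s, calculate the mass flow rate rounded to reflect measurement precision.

14.3 kg/s

mass flow rate = 718.3 kg ÷ 50.2 s = 14.3087649402… kg/s.
718.3 has 4 significant figures; 50.2 has 3.
Division/multiplication keeps the fewest: 3 significant figures.
Rounded: 14.3 kg/s.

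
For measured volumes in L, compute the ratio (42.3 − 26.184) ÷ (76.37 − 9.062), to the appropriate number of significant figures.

42.3 − 26.184 = 16.116, limited to 1 d.p. → 3 s.f.; 76.37 − 9.062 = 67.308, limited to 2 d.p. → 4 s.f.
Carrying full precision, 16.116 ÷ 67.308 = 0.239436619718…; keep min(3, 4) = 3 s.f.
Rounded to 3 significant figures: 0.239.

0.239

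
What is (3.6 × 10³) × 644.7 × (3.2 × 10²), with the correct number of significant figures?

7.4 × 10⁸

(3.6 × 10³) × 644.7 × (3.2 × 10²) = 742694400
Multiplication/division keeps the fewest significant figures: 3.6 × 10³ → 2 s.f., 644.7 → 4 s.f., 3.2 × 10² → 2 s.f.; limit is 2.
Rounded to 2 significant figures: 7.4 × 10⁸.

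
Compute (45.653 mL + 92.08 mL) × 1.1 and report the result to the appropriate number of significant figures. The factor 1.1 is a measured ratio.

45.653 mL + 92.08 mL = 137.733 mL; the sum is limited to 2 decimal places (5 s.f.).
Carrying full precision, 137.733 × 1.1 = 151.5063 mL; 1.1 has 2 s.f., so the result keeps min(5, 2) = 2 s.f.
Rounded to 2 significant figures: 1.5 × 10^2 mL.

1.5 × 10^2 mL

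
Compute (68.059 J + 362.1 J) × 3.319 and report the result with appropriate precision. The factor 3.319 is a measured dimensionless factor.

1428 J

68.059 J + 362.1 J = 430.159 J; the sum is limited to 1 decimal place (4 s.f.).
Carrying full precision, 430.159 × 3.319 = 1427.697721 J; 3.319 has 4 s.f., so the result keeps min(4, 4) = 4 s.f.
Rounded to 4 significant figures: 1428 J.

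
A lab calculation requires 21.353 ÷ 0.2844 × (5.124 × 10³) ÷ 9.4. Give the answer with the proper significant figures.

4.1 × 10⁴

21.353 ÷ 0.2844 × (5.124 × 10³) ÷ 9.4 = 40927.0625729…
Multiplication/division keeps the fewest significant figures: 21.353 → 5 s.f., 0.2844 → 4 s.f., 5.124 × 10³ → 4 s.f., 9.4 → 2 s.f.; limit is 2.
Rounded to 2 significant figures: 4.1 × 10⁴.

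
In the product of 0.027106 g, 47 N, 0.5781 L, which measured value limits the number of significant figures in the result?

0.027106 g → 5 s.f.; 47 N → 2 s.f.; 0.5781 L → 4 s.f.
The fewest is 2 significant figures, from 47 N.

47 N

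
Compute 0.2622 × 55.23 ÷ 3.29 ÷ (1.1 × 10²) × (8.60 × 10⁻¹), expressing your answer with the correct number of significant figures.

0.034

0.2622 × 55.23 ÷ 3.29 ÷ (1.1 × 10²) × (8.60 × 10⁻¹) = 0.0344126088975…
Multiplication/division keeps the fewest significant figures: 0.2622 → 4 s.f., 55.23 → 4 s.f., 3.29 → 3 s.f., 1.1 × 10² → 2 s.f., 8.60 × 10⁻¹ → 3 s.f.; limit is 2.
Rounded to 2 significant figures: 0.034.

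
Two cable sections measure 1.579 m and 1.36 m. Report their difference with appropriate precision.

1.579 m − 1.36 m = 0.219 m.
Addition/subtraction keeps the fewest decimal places: 1.579 → 3 decimal places, 1.36 → 2 decimal places; limit is 2.
Rounded to 2 decimal places: 0.22 m.

0.22 m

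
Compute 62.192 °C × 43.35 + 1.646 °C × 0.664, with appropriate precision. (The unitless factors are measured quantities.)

2697 °C

62.192 × 43.35 = 2696.0232 → 2696 °C (4 s.f., last digit at the 10^0 place).
1.646 × 0.664 = 1.092944 → 1.09 °C (3 s.f., last digit at the 10^-2 place).
Sum: 2697.116144 °C; keep the coarser place, 10^0.
Result: 2697 °C.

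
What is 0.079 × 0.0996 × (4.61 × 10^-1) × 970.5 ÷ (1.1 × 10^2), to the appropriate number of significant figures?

0.032

0.079 × 0.0996 × (4.61 × 10^-1) × 970.5 ÷ (1.1 × 10^2) = 0.0320029644927…
Multiplication/division keeps the fewest significant figures: 0.079 → 2 s.f., 0.0996 → 3 s.f., 4.61 × 10^-1 → 3 s.f., 970.5 → 4 s.f., 1.1 × 10^2 → 2 s.f.; limit is 2.
Rounded to 2 significant figures: 0.032.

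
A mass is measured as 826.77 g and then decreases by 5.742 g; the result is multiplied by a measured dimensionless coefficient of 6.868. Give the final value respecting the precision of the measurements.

5.639 × 10³ g

826.77 g − 5.742 g = 821.028 g; the difference is limited to 2 decimal places (5 s.f.).
Carrying full precision, 821.028 × 6.868 = 5638.820304 g; 6.868 has 4 s.f., so the result keeps min(5, 4) = 4 s.f.
Rounded to 4 significant figures: 5.639 × 10³ g.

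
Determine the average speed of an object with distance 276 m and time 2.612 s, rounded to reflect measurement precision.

average speed = 276 m ÷ 2.612 s = 105.666156202… m/s.
276 has 3 significant figures; 2.612 has 4.
Division/multiplication keeps the fewest: 3 significant figures.
Rounded: 106 m/s.

106 m/s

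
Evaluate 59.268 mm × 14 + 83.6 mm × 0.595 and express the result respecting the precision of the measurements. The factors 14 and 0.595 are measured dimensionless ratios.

8.8 × 10² mm

59.268 × 14 = 829.752 → 8.3 × 10² mm (2 s.f., last digit at the 10^1 place).
83.6 × 0.595 = 49.742 → 49.7 mm (3 s.f., last digit at the 10^-1 place).
Sum: 879.494 mm; keep the coarser place, 10^1.
Result: 8.8 × 10² mm.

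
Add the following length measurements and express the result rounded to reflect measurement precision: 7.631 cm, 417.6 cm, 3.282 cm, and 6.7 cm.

4.352 × 10² cm

7.631 cm + 417.6 cm + 3.282 cm + 6.7 cm = 435.213 cm.
Addition/subtraction keeps the fewest decimal places: 7.631 → 3 decimal places, 417.6 → 1 decimal place, 3.282 → 3 decimal places, 6.7 → 1 decimal place; limit is 1.
Rounded to 1 decimal place: 4.352 × 10² cm.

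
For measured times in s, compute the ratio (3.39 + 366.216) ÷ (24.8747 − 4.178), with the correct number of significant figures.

17.858

3.39 + 366.216 = 369.606, limited to 2 d.p. → 5 s.f.; 24.8747 − 4.178 = 20.6967, limited to 3 d.p. → 5 s.f.
Carrying full precision, 369.606 ÷ 20.6967 = 17.8582092797…; keep min(5, 5) = 5 s.f.
Rounded to 5 significant figures: 17.858.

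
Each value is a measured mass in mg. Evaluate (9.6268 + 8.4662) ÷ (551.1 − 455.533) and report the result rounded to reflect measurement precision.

0.189

9.6268 + 8.4662 = 18.0930, limited to 4 d.p. → 6 s.f.; 551.1 − 455.533 = 95.567, limited to 1 d.p. → 3 s.f.
Carrying full precision, 18.0930 ÷ 95.567 = 0.189322674145…; keep min(6, 3) = 3 s.f.
Rounded to 3 significant figures: 0.189.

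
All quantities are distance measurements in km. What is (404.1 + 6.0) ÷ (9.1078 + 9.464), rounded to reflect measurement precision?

404.1 + 6.0 = 410.1, limited to 1 d.p. → 4 s.f.; 9.1078 + 9.464 = 18.5718, limited to 3 d.p. → 5 s.f.
Carrying full precision, 410.1 ÷ 18.5718 = 22.081866055…; keep min(4, 5) = 4 s.f.
Rounded to 4 significant figures: 22.08.

22.08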